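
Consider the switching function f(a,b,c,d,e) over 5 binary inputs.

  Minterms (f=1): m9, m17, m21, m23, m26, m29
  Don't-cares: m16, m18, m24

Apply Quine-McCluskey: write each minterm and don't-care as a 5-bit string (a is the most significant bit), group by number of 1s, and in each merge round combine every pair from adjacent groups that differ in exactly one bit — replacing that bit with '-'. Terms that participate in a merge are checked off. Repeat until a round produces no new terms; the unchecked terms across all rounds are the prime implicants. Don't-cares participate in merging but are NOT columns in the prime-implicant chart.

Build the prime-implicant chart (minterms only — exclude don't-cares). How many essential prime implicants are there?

[col 0] 01001, 10000*, 10001*, 10010*, 10101*, 10111*, 11000*, 11010*, 11101*
[col 1] 1-000*, 1-010*, 1-101, 10-01, 100-0*, 1000-, 101-1, 110-0*
[col 2] 1-0-0
Prime implicants: 01001, 1-0-0, 1-101, 10-01, 1000-, 101-1
PI chart (minterm → PIs covering it):
  9 | 01001  (sole → essential)
  17 | 10-01,1000-
  21 | 1-101,10-01,101-1
  23 | 101-1  (sole → essential)
  26 | 1-0-0  (sole → essential)
  29 | 1-101  (sole → essential)
Essential prime implicants: 01001, 1-0-0, 1-101, 101-1

4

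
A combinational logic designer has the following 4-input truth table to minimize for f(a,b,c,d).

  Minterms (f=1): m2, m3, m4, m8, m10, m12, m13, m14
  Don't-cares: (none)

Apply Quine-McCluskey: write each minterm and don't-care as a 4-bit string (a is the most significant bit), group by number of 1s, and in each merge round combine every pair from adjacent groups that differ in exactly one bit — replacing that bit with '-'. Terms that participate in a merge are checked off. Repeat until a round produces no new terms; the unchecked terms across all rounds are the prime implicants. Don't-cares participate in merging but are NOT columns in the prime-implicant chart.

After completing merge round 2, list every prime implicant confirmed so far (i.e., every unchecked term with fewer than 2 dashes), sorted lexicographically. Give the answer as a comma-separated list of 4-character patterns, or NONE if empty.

Round 0: 0010✓ 0011✓ 0100✓ 1000✓ 1010✓ 1100✓ 1101✓ 1110✓
Round 1: -010 -100 001- 1-00✓ 1-10✓ 10-0✓ 11-0✓ 110-
Round 2: 1--0
PIs = {-010, -100, 001-, 1--0, 110-}

-010, -100, 001-, 110-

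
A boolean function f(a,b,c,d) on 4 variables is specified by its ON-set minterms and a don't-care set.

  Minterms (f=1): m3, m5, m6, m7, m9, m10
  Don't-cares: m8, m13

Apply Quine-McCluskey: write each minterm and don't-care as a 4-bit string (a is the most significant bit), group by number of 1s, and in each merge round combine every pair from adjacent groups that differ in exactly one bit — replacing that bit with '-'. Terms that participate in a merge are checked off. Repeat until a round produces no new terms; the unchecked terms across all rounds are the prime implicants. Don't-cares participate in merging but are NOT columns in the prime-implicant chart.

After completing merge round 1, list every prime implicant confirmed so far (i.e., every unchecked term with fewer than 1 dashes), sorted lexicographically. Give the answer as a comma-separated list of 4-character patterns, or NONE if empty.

NONE

[col 0] 0011*, 0101*, 0110*, 0111*, 1000*, 1001*, 1010*, 1101*
[col 1] -101, 0-11, 01-1, 011-, 1-01, 10-0, 100-
Prime implicants: -101, 0-11, 01-1, 011-, 1-01, 10-0, 100-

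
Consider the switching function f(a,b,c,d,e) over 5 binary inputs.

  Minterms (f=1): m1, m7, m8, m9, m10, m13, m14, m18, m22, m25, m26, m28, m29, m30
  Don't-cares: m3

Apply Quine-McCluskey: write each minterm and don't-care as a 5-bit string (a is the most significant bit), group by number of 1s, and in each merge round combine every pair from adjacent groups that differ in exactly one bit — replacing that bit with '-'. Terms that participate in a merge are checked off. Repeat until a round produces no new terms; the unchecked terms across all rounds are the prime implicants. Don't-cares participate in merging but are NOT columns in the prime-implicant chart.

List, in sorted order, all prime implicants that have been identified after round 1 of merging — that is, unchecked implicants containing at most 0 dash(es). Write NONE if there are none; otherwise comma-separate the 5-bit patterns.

[col 0] 00001*, 00011*, 00111*, 01000*, 01001*, 01010*, 01101*, 01110*, 10010*, 10110*, 11001*, 11010*, 11100*, 11101*, 11110*
[col 1] -1001*, -1010*, -1101*, -1110*, 0-001, 00-11, 000-1, 01-01*, 01-10*, 010-0, 0100-, 1-010*, 1-110*, 10-10*, 11-01*, 11-10*, 111-0, 1110-
[col 2] -1-01, -1-10, 1--10
Prime implicants: -1-01, -1-10, 0-001, 00-11, 000-1, 010-0, 0100-, 1--10, 111-0, 1110-

NONE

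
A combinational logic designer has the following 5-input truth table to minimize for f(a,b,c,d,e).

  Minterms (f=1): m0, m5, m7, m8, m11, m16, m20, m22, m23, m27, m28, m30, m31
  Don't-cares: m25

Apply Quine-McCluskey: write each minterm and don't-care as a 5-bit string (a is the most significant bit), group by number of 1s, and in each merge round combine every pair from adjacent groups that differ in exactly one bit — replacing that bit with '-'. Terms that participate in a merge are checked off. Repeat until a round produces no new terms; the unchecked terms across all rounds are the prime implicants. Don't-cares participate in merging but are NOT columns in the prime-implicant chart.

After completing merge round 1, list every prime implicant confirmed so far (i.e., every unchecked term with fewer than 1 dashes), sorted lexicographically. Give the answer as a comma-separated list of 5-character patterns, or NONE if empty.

NONE

size-2^0 implicants → 00000(✓)  00101(✓)  00111(✓)  01000(✓)  01011(✓)  10000(✓)  10100(✓)  10110(✓)  10111(✓)  11001(✓)  11011(✓)  11100(✓)  11110(✓)  11111(✓)
size-2^1 implicants → -0000  -0111  -1011  0-000  001-1  1-100(✓)  1-110(✓)  1-111(✓)  10-00  101-0(✓)  1011-(✓)  11-11  110-1  111-0(✓)  1111-(✓)
size-2^2 implicants → 1-1-0  1-11-
Unchecked terms (primes): -0000, -0111, -1011, 0-000, 001-1, 1-1-0, 1-11-, 10-00, 11-11, 110-1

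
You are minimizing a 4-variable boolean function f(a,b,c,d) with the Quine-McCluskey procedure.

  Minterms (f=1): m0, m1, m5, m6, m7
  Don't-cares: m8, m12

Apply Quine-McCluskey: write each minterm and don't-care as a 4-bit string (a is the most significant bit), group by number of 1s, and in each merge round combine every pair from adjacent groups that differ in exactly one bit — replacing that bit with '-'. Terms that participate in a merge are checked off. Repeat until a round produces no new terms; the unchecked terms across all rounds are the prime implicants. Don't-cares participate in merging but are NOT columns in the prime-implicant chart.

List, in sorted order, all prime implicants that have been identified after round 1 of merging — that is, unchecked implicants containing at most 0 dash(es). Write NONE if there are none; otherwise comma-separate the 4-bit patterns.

Round 0: 0000✓ 0001✓ 0101✓ 0110✓ 0111✓ 1000✓ 1100✓
Round 1: -000 0-01 000- 01-1 011- 1-00
PIs = {-000, 0-01, 000-, 01-1, 011-, 1-00}

NONE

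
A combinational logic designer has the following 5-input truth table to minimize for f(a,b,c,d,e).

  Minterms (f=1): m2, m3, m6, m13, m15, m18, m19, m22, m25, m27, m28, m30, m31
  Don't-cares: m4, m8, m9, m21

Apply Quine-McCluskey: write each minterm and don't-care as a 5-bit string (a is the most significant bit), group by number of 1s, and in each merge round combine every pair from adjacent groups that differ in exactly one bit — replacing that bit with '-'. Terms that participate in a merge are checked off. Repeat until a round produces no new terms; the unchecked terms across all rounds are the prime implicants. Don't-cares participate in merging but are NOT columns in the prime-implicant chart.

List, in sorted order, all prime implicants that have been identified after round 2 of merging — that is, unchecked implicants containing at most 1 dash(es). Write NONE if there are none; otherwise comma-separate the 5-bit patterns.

-1001, -1111, 001-0, 01-01, 0100-, 011-1, 1-011, 1-110, 10101, 11-11, 110-1, 111-0, 1111-

Round 0: 00010✓ 00011✓ 00100✓ 00110✓ 01000✓ 01001✓ 01101✓ 01111✓ 10010✓ 10011✓ 10101 10110✓ 11001✓ 11011✓ 11100✓ 11110✓ 11111✓
Round 1: -0010✓ -0011✓ -0110✓ -1001 -1111 00-10✓ 0001-✓ 001-0 01-01 0100- 011-1 1-011 1-110 10-10✓ 1001-✓ 11-11 110-1 111-0 1111-
Round 2: -0-10 -001-
PIs = {-0-10, -001-, -1001, -1111, 001-0, 01-01, 0100-, 011-1, 1-011, 1-110, 10101, 11-11, 110-1, 111-0, 1111-}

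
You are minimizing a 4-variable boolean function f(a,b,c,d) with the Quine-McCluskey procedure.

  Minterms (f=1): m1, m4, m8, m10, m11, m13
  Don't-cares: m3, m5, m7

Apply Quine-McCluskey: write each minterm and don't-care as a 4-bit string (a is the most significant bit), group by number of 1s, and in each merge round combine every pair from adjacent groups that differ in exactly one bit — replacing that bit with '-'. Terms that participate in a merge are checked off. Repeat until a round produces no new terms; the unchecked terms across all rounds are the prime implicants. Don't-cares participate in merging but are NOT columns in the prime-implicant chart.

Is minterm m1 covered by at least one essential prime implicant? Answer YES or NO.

YES

size-2^0 implicants → 0001(✓)  0011(✓)  0100(✓)  0101(✓)  0111(✓)  1000(✓)  1010(✓)  1011(✓)  1101(✓)
size-2^1 implicants → -011  -101  0-01(✓)  0-11(✓)  00-1(✓)  01-1(✓)  010-  10-0  101-
size-2^2 implicants → 0--1
Unchecked terms (primes): -011, -101, 0--1, 010-, 10-0, 101-
Minterm coverage:
  m1 ⊆ 0--1 [E]
  m4 ⊆ 010- [E]
  m8 ⊆ 10-0 [E]
  m10 ⊆ 10-0,101-
  m11 ⊆ -011,101-
  m13 ⊆ -101 [E]
E = {-101, 0--1, 010-, 10-0}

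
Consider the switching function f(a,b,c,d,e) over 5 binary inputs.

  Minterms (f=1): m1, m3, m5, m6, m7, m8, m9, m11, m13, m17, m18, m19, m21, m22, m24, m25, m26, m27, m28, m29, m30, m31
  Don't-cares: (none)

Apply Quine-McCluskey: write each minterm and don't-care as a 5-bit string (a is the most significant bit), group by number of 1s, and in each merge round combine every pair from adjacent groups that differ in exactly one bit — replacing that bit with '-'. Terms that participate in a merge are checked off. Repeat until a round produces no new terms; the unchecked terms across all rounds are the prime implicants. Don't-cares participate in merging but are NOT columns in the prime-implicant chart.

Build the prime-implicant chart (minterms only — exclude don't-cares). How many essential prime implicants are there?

4

[col 0] 00001*, 00011*, 00101*, 00110*, 00111*, 01000*, 01001*, 01011*, 01101*, 10001*, 10010*, 10011*, 10101*, 10110*, 11000*, 11001*, 11010*, 11011*, 11100*, 11101*, 11110*, 11111*
[col 1] -0001*, -0011*, -0101*, -0110, -1000*, -1001*, -1011*, -1101*, 0-001*, 0-011*, 0-101*, 00-01*, 00-11*, 000-1*, 001-1*, 0011-, 01-01*, 010-1*, 0100-*, 1-001*, 1-010*, 1-011*, 1-101*, 1-110*, 10-01*, 10-10*, 100-1*, 1001-*, 11-00*, 11-01*, 11-10*, 11-11*, 110-0*, 110-1*, 1100-*, 1101-*, 111-0*, 111-1*, 1110-*, 1111-*
[col 2] --001*, --011*, --101*, -0-01*, -00-1*, -1-01*, -10-1*, -100-, 0--01*, 0-0-1*, 00--1, 1--01*, 1--10, 1-0-1*, 1-01-, 11--0*, 11--1*, 11-0-*, 11-1-*, 110--*, 111--*
[col 3] ---01, --0-1, 11---
Prime implicants: ---01, --0-1, -0110, -100-, 00--1, 0011-, 1--10, 1-01-, 11---
PI chart (minterm → PIs covering it):
  1 | ---01,--0-1,00--1
  3 | --0-1,00--1
  5 | ---01,00--1
  6 | -0110,0011-
  7 | 00--1,0011-
  8 | -100-  (sole → essential)
  9 | ---01,--0-1,-100-
  11 | --0-1  (sole → essential)
  13 | ---01  (sole → essential)
  17 | ---01,--0-1
  18 | 1--10,1-01-
  19 | --0-1,1-01-
  21 | ---01  (sole → essential)
  22 | -0110,1--10
  24 | -100-,11---
  25 | ---01,--0-1,-100-,11---
  26 | 1--10,1-01-,11---
  27 | --0-1,1-01-,11---
  28 | 11---  (sole → essential)
  29 | ---01,11---
  30 | 1--10,11---
  31 | 11---  (sole → essential)
Essential prime implicants: ---01, --0-1, -100-, 11---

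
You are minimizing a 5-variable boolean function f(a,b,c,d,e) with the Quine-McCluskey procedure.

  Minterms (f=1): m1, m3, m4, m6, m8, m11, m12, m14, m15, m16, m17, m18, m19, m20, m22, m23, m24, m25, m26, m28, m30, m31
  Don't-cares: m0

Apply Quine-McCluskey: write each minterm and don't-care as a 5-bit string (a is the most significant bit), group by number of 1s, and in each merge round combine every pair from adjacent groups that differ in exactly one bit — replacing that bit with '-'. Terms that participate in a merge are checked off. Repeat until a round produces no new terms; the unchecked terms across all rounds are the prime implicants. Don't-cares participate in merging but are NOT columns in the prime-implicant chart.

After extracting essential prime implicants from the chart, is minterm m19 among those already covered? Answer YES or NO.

NO

[col 0] 00000*, 00001*, 00011*, 00100*, 00110*, 01000*, 01011*, 01100*, 01110*, 01111*, 10000*, 10001*, 10010*, 10011*, 10100*, 10110*, 10111*, 11000*, 11001*, 11010*, 11100*, 11110*, 11111*
[col 1] -0000*, -0001*, -0011*, -0100*, -0110*, -1000*, -1100*, -1110*, -1111*, 0-000*, 0-011, 0-100*, 0-110*, 00-00*, 000-1*, 0000-*, 001-0*, 01-00*, 01-11, 011-0*, 0111-*, 1-000*, 1-001*, 1-010*, 1-100*, 1-110*, 1-111*, 10-00*, 10-10*, 10-11*, 100-0*, 100-1*, 1000-*, 1001-*, 101-0*, 1011-*, 11-00*, 11-10*, 110-0*, 1100-*, 111-0*, 1111-*
[col 2] --000*, --100*, --110*, -0-00*, -00-1, -000-, -01-0*, -1-00*, -11-0*, -111-, 0--00*, 0-1-0*, 1--00*, 1--10*, 1-0-0*, 1-00-, 1-1-0*, 1-11-, 10--0*, 10-1-, 100--, 11--0*
[col 3] ---00, --1-0, 1---0
Prime implicants: ---00, --1-0, -00-1, -000-, -111-, 0-011, 01-11, 1---0, 1-00-, 1-11-, 10-1-, 100--
PI chart (minterm → PIs covering it):
  1 | -00-1,-000-
  3 | -00-1,0-011
  4 | ---00,--1-0
  6 | --1-0  (sole → essential)
  8 | ---00  (sole → essential)
  11 | 0-011,01-11
  12 | ---00,--1-0
  14 | --1-0,-111-
  15 | -111-,01-11
  16 | ---00,-000-,1---0,1-00-,100--
  17 | -00-1,-000-,1-00-,100--
  18 | 1---0,10-1-,100--
  19 | -00-1,10-1-,100--
  20 | ---00,--1-0,1---0
  22 | --1-0,1---0,1-11-,10-1-
  23 | 1-11-,10-1-
  24 | ---00,1---0,1-00-
  25 | 1-00-  (sole → essential)
  26 | 1---0  (sole → essential)
  28 | ---00,--1-0,1---0
  30 | --1-0,-111-,1---0,1-11-
  31 | -111-,1-11-
Essential prime implicants: ---00, --1-0, 1---0, 1-00-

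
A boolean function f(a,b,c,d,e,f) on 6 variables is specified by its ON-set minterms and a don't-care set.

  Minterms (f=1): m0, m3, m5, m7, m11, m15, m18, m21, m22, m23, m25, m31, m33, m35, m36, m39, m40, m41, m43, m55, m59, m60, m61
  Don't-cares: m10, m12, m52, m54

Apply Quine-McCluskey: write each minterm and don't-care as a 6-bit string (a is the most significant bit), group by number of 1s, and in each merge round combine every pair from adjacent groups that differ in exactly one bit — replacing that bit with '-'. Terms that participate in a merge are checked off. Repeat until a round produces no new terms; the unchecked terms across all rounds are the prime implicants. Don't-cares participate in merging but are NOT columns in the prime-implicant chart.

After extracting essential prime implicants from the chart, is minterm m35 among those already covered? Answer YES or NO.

YES

size-2^0 implicants → 000000  000011(✓)  000101(✓)  000111(✓)  001010(✓)  001011(✓)  001100  001111(✓)  010010(✓)  010101(✓)  010110(✓)  010111(✓)  011001  011111(✓)  100001(✓)  100011(✓)  100100(✓)  100111(✓)  101000(✓)  101001(✓)  101011(✓)  110100(✓)  110110(✓)  110111(✓)  111011(✓)  111100(✓)  111101(✓)
size-2^1 implicants → -00011(✓)  -00111(✓)  -01011(✓)  -10110(✓)  -10111(✓)  0-0101(✓)  0-0111(✓)  0-1111(✓)  00-011(✓)  00-111(✓)  000-11(✓)  0001-1(✓)  001-11(✓)  00101-  01-111(✓)  010-10  0101-1(✓)  01011-(✓)  1-0100  1-0111(✓)  1-1011  10-001(✓)  10-011(✓)  100-11(✓)  1000-1(✓)  1010-1(✓)  10100-  11-100  1101-0  11011-(✓)  11110-
size-2^2 implicants → --0111  -0-011  -00-11  -1011-  0--111  0-01-1  00--11  10-0-1
Unchecked terms (primes): --0111, -0-011, -00-11, -1011-, 0--111, 0-01-1, 00--11, 000000, 00101-, 001100, 010-10, 011001, 1-0100, 1-1011, 10-0-1, 10100-, 11-100, 1101-0, 11110-
Minterm coverage:
  m0 ⊆ 000000 [E]
  m3 ⊆ -0-011,-00-11,00--11
  m5 ⊆ 0-01-1 [E]
  m7 ⊆ --0111,-00-11,0--111,0-01-1,00--11
  m11 ⊆ -0-011,00--11,00101-
  m15 ⊆ 0--111,00--11
  m18 ⊆ 010-10 [E]
  m21 ⊆ 0-01-1 [E]
  m22 ⊆ -1011-,010-10
  m23 ⊆ --0111,-1011-,0--111,0-01-1
  m25 ⊆ 011001 [E]
  m31 ⊆ 0--111 [E]
  m33 ⊆ 10-0-1 [E]
  m35 ⊆ -0-011,-00-11,10-0-1
  m36 ⊆ 1-0100 [E]
  m39 ⊆ --0111,-00-11
  m40 ⊆ 10100- [E]
  m41 ⊆ 10-0-1,10100-
  m43 ⊆ -0-011,1-1011,10-0-1
  m55 ⊆ --0111,-1011-
  m59 ⊆ 1-1011 [E]
  m60 ⊆ 11-100,11110-
  m61 ⊆ 11110- [E]
E = {0--111, 0-01-1, 000000, 010-10, 011001, 1-0100, 1-1011, 10-0-1, 10100-, 11110-}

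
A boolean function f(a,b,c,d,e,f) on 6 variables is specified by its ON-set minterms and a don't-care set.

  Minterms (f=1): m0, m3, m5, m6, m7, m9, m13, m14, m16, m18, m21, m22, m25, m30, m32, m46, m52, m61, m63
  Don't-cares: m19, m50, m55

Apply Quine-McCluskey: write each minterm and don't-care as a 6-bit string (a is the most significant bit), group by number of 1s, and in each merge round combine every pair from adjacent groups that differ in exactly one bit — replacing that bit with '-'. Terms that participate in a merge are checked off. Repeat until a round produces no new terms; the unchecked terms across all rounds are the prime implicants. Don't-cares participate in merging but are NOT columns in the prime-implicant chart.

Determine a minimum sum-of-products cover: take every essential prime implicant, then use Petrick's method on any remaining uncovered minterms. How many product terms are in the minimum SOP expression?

10

Round 0: 000000✓ 000011✓ 000101✓ 000110✓ 000111✓ 001001✓ 001101✓ 001110✓ 010000✓ 010010✓ 010011✓ 010101✓ 010110✓ 011001✓ 011110✓ 100000✓ 101110✓ 110010✓ 110100 110111✓ 111101✓ 111111✓
Round 1: -00000 -01110 -10010 0-0000 0-0011 0-0101 0-0110✓ 0-1001 0-1110✓ 00-101 00-110✓ 000-11 0001-1 00011- 001-01 01-110✓ 010-10 0100-0 01001- 11-111 1111-1
Round 2: 0--110
PIs = {-00000, -01110, -10010, 0--110, 0-0000, 0-0011, 0-0101, 0-1001, 00-101, 000-11, 0001-1, 00011-, 001-01, 010-10, 0100-0, 01001-, 11-111, 110100, 1111-1}
Coverage chart:
  m0: -00000,0-0000
  m3: 0-0011,000-11
  m5: 0-0101,00-101,0001-1
  m6: 0--110,00011-
  m7: 000-11,0001-1,00011-
  m9: 0-1001,001-01
  m13: 00-101,001-01
  m14: -01110,0--110
  m16: 0-0000,0100-0
  m18: -10010,010-10,0100-0,01001-
  m21: 0-0101 ←essential
  m22: 0--110,010-10
  m25: 0-1001 ←essential
  m30: 0--110 ←essential
  m32: -00000 ←essential
  m46: -01110 ←essential
  m52: 110100 ←essential
  m61: 1111-1 ←essential
  m63: 11-111,1111-1
Essential: -00000, -01110, 0--110, 0-0101, 0-1001, 110100, 1111-1
Petrick residual → 00-101, 000-11, 0100-0
Min cover (10 terms): b'c'd'e'f' + b'cdef' + a'def' + a'c'de'f + a'cd'e'f + a'b'de'f + a'b'c'ef + a'bc'd'f' + abc'de'f' + abcdf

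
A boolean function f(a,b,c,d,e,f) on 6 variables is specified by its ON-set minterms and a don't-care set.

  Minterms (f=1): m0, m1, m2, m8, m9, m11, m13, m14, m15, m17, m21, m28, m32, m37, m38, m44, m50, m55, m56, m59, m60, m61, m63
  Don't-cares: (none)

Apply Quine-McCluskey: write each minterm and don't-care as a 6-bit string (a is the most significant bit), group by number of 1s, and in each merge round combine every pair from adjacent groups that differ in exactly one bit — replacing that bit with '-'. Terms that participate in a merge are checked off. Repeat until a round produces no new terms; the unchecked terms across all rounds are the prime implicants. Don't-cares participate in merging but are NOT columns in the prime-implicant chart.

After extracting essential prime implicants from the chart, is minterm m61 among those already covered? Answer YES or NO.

[col 0] 000000*, 000001*, 000010*, 001000*, 001001*, 001011*, 001101*, 001110*, 001111*, 010001*, 010101*, 011100*, 100000*, 100101, 100110, 101100*, 110010, 110111*, 111000*, 111011*, 111100*, 111101*, 111111*
[col 1] -00000, -11100, 0-0001, 00-000*, 00-001*, 0000-0, 00000-*, 001-01*, 001-11*, 0010-1*, 00100-*, 0011-1*, 00111-, 010-01, 1-1100, 11-111, 111-00, 111-11, 1111-1, 11110-
[col 2] 00-00-, 001--1
Prime implicants: -00000, -11100, 0-0001, 00-00-, 0000-0, 001--1, 00111-, 010-01, 1-1100, 100101, 100110, 11-111, 110010, 111-00, 111-11, 1111-1, 11110-
PI chart (minterm → PIs covering it):
  0 | -00000,00-00-,0000-0
  1 | 0-0001,00-00-
  2 | 0000-0  (sole → essential)
  8 | 00-00-  (sole → essential)
  9 | 00-00-,001--1
  11 | 001--1  (sole → essential)
  13 | 001--1  (sole → essential)
  14 | 00111-  (sole → essential)
  15 | 001--1,00111-
  17 | 0-0001,010-01
  21 | 010-01  (sole → essential)
  28 | -11100  (sole → essential)
  32 | -00000  (sole → essential)
  37 | 100101  (sole → essential)
  38 | 100110  (sole → essential)
  44 | 1-1100  (sole → essential)
  50 | 110010  (sole → essential)
  55 | 11-111  (sole → essential)
  56 | 111-00  (sole → essential)
  59 | 111-11  (sole → essential)
  60 | -11100,1-1100,111-00,11110-
  61 | 1111-1,11110-
  63 | 11-111,111-11,1111-1
Essential prime implicants: -00000, -11100, 00-00-, 0000-0, 001--1, 00111-, 010-01, 1-1100, 100101, 100110, 11-111, 110010, 111-00, 111-11

NO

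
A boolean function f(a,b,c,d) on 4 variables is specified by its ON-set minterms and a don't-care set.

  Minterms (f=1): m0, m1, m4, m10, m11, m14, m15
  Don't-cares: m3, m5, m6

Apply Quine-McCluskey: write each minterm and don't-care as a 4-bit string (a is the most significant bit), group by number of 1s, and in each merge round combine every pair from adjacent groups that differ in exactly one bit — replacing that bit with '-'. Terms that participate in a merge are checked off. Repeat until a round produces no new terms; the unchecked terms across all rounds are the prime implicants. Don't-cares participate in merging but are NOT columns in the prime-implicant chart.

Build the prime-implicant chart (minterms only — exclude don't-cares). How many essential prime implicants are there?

[col 0] 0000*, 0001*, 0011*, 0100*, 0101*, 0110*, 1010*, 1011*, 1110*, 1111*
[col 1] -011, -110, 0-00*, 0-01*, 00-1, 000-*, 01-0, 010-*, 1-10*, 1-11*, 101-*, 111-*
[col 2] 0-0-, 1-1-
Prime implicants: -011, -110, 0-0-, 00-1, 01-0, 1-1-
PI chart (minterm → PIs covering it):
  0 | 0-0-  (sole → essential)
  1 | 0-0-,00-1
  4 | 0-0-,01-0
  10 | 1-1-  (sole → essential)
  11 | -011,1-1-
  14 | -110,1-1-
  15 | 1-1-  (sole → essential)
Essential prime implicants: 0-0-, 1-1-

2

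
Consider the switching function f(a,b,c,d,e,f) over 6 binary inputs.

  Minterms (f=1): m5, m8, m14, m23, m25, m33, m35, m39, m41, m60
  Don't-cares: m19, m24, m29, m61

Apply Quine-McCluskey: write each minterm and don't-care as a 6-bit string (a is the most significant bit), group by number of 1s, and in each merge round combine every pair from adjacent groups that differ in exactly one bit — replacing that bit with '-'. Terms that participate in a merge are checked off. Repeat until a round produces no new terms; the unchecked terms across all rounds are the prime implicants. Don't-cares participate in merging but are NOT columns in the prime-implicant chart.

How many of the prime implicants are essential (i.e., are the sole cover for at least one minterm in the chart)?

Round 0: 000101 001000✓ 001110 010011✓ 010111✓ 011000✓ 011001✓ 011101✓ 100001✓ 100011✓ 100111✓ 101001✓ 111100✓ 111101✓
Round 1: -11101 0-1000 010-11 011-01 01100- 10-001 100-11 1000-1 11110-
PIs = {-11101, 0-1000, 000101, 001110, 010-11, 011-01, 01100-, 10-001, 100-11, 1000-1, 11110-}
Coverage chart:
  m5: 000101 ←essential
  m8: 0-1000 ←essential
  m14: 001110 ←essential
  m23: 010-11 ←essential
  m25: 011-01,01100-
  m33: 10-001,1000-1
  m35: 100-11,1000-1
  m39: 100-11 ←essential
  m41: 10-001 ←essential
  m60: 11110- ←essential
Essential: 0-1000, 000101, 001110, 010-11, 10-001, 100-11, 11110-

7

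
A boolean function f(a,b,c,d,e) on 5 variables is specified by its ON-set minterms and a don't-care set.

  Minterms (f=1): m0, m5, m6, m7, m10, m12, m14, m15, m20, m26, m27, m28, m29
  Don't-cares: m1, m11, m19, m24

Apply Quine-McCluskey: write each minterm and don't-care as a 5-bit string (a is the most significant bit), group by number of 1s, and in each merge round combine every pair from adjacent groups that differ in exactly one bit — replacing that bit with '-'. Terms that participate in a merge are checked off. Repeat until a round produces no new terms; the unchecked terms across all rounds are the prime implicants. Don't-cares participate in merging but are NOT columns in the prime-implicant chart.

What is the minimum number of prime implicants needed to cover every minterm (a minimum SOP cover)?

[col 0] 00000*, 00001*, 00101*, 00110*, 00111*, 01010*, 01011*, 01100*, 01110*, 01111*, 10011*, 10100*, 11000*, 11010*, 11011*, 11100*, 11101*
[col 1] -1010*, -1011*, -1100, 0-110*, 0-111*, 00-01, 0000-, 001-1, 0011-*, 01-10*, 01-11*, 0101-*, 011-0, 0111-*, 1-011, 1-100, 11-00, 110-0, 1101-*, 1110-
[col 2] -101-, 0-11-, 01-1-
Prime implicants: -101-, -1100, 0-11-, 00-01, 0000-, 001-1, 01-1-, 011-0, 1-011, 1-100, 11-00, 110-0, 1110-
PI chart (minterm → PIs covering it):
  0 | 0000-  (sole → essential)
  5 | 00-01,001-1
  6 | 0-11-  (sole → essential)
  7 | 0-11-,001-1
  10 | -101-,01-1-
  12 | -1100,011-0
  14 | 0-11-,01-1-,011-0
  15 | 0-11-,01-1-
  20 | 1-100  (sole → essential)
  26 | -101-,110-0
  27 | -101-,1-011
  28 | -1100,1-100,11-00,1110-
  29 | 1110-  (sole → essential)
Essential prime implicants: 0-11-, 0000-, 1-100, 1110-
Petrick residual → -101-, -1100, 00-01
Minimum SOP uses 7 PIs: bc'd + bcd'e' + a'cd + a'b'd'e + a'b'c'd' + acd'e' + abcd'

7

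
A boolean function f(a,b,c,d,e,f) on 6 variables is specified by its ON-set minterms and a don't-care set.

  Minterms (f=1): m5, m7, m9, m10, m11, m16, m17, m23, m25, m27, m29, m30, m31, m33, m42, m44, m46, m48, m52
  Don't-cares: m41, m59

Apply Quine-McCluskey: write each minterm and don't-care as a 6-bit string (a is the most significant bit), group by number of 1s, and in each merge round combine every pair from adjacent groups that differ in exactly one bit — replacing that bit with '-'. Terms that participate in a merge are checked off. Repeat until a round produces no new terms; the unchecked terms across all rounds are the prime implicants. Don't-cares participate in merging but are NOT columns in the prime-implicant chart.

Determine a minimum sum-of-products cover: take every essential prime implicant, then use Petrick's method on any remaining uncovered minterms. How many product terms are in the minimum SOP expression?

10

[col 0] 000101*, 000111*, 001001*, 001010*, 001011*, 010000*, 010001*, 010111*, 011001*, 011011*, 011101*, 011110*, 011111*, 100001*, 101001*, 101010*, 101100*, 101110*, 110000*, 110100*, 111011*
[col 1] -01001, -01010, -10000, -11011, 0-0111, 0-1001*, 0-1011*, 0001-1, 0010-1*, 00101-, 01-001, 01-111, 01000-, 011-01*, 011-11*, 0110-1*, 0111-1*, 01111-, 10-001, 101-10, 1011-0, 110-00
[col 2] 0-10-1, 011--1
Prime implicants: -01001, -01010, -10000, -11011, 0-0111, 0-10-1, 0001-1, 00101-, 01-001, 01-111, 01000-, 011--1, 01111-, 10-001, 101-10, 1011-0, 110-00
PI chart (minterm → PIs covering it):
  5 | 0001-1  (sole → essential)
  7 | 0-0111,0001-1
  9 | -01001,0-10-1
  10 | -01010,00101-
  11 | 0-10-1,00101-
  16 | -10000,01000-
  17 | 01-001,01000-
  23 | 0-0111,01-111
  25 | 0-10-1,01-001,011--1
  27 | -11011,0-10-1,011--1
  29 | 011--1  (sole → essential)
  30 | 01111-  (sole → essential)
  31 | 01-111,011--1,01111-
  33 | 10-001  (sole → essential)
  42 | -01010,101-10
  44 | 1011-0  (sole → essential)
  46 | 101-10,1011-0
  48 | -10000,110-00
  52 | 110-00  (sole → essential)
Essential prime implicants: 0001-1, 011--1, 01111-, 10-001, 1011-0, 110-00
Petrick residual → -01010, 0-0111, 0-10-1, 01000-
Minimum SOP uses 10 PIs: b'cd'ef' + a'c'def + a'cd'f + a'b'c'df + a'bc'd'e' + a'bcf + a'bcde + ab'd'e'f + ab'cdf' + abc'e'f'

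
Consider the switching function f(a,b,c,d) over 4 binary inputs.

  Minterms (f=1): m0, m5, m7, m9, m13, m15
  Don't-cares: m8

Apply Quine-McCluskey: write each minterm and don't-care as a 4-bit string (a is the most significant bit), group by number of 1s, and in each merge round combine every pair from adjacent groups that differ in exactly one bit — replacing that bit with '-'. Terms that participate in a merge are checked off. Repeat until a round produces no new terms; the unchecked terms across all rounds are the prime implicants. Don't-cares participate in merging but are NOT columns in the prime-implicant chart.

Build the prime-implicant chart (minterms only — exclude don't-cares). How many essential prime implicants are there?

Round 0: 0000✓ 0101✓ 0111✓ 1000✓ 1001✓ 1101✓ 1111✓
Round 1: -000 -101✓ -111✓ 01-1✓ 1-01 100- 11-1✓
Round 2: -1-1
PIs = {-000, -1-1, 1-01, 100-}
Coverage chart:
  m0: -000 ←essential
  m5: -1-1 ←essential
  m7: -1-1 ←essential
  m9: 1-01,100-
  m13: -1-1,1-01
  m15: -1-1 ←essential
Essential: -000, -1-1

2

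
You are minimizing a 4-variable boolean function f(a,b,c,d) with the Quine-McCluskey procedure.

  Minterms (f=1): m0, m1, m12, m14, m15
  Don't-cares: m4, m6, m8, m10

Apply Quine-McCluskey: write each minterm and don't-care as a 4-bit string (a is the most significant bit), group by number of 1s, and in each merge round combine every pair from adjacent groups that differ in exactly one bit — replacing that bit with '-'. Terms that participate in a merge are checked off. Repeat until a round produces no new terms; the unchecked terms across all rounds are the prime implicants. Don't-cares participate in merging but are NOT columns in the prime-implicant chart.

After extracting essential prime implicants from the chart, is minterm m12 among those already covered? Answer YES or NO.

NO

size-2^0 implicants → 0000(✓)  0001(✓)  0100(✓)  0110(✓)  1000(✓)  1010(✓)  1100(✓)  1110(✓)  1111(✓)
size-2^1 implicants → -000(✓)  -100(✓)  -110(✓)  0-00(✓)  000-  01-0(✓)  1-00(✓)  1-10(✓)  10-0(✓)  11-0(✓)  111-
size-2^2 implicants → --00  -1-0  1--0
Unchecked terms (primes): --00, -1-0, 000-, 1--0, 111-
Minterm coverage:
  m0 ⊆ --00,000-
  m1 ⊆ 000- [E]
  m12 ⊆ --00,-1-0,1--0
  m14 ⊆ -1-0,1--0,111-
  m15 ⊆ 111- [E]
E = {000-, 111-}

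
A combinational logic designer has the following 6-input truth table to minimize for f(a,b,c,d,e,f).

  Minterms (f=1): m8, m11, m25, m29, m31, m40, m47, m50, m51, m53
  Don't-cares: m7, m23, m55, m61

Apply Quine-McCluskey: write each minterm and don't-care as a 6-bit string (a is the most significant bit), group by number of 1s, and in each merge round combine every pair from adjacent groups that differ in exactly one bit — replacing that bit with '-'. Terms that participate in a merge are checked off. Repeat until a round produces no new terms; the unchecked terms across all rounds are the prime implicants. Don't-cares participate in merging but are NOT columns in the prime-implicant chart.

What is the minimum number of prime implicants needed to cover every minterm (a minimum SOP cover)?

7

size-2^0 implicants → 000111(✓)  001000(✓)  001011  010111(✓)  011001(✓)  011101(✓)  011111(✓)  101000(✓)  101111  110010(✓)  110011(✓)  110101(✓)  110111(✓)  111101(✓)
size-2^1 implicants → -01000  -10111  -11101  0-0111  01-111  011-01  0111-1  11-101  110-11  11001-  1101-1
Unchecked terms (primes): -01000, -10111, -11101, 0-0111, 001011, 01-111, 011-01, 0111-1, 101111, 11-101, 110-11, 11001-, 1101-1
Minterm coverage:
  m8 ⊆ -01000 [E]
  m11 ⊆ 001011 [E]
  m25 ⊆ 011-01 [E]
  m29 ⊆ -11101,011-01,0111-1
  m31 ⊆ 01-111,0111-1
  m40 ⊆ -01000 [E]
  m47 ⊆ 101111 [E]
  m50 ⊆ 11001- [E]
  m51 ⊆ 110-11,11001-
  m53 ⊆ 11-101,1101-1
E = {-01000, 001011, 011-01, 101111, 11001-}
Petrick residual → 01-111, 11-101
Cover = b'cd'e'f' + a'b'cd'ef + a'bdef + a'bce'f + ab'cdef + abde'f + abc'd'e  |cover|=7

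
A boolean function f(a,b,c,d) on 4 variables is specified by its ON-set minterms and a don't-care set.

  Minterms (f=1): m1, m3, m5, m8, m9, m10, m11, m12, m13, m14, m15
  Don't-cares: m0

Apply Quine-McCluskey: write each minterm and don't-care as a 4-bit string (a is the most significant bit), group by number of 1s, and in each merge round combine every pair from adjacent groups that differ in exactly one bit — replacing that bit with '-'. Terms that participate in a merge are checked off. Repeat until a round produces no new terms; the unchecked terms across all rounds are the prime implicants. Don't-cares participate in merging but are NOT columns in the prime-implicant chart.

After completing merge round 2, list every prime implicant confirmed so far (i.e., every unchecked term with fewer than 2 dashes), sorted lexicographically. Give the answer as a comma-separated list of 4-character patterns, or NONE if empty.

NONE

Round 0: 0000✓ 0001✓ 0011✓ 0101✓ 1000✓ 1001✓ 1010✓ 1011✓ 1100✓ 1101✓ 1110✓ 1111✓
Round 1: -000✓ -001✓ -011✓ -101✓ 0-01✓ 00-1✓ 000-✓ 1-00✓ 1-01✓ 1-10✓ 1-11✓ 10-0✓ 10-1✓ 100-✓ 101-✓ 11-0✓ 11-1✓ 110-✓ 111-✓
Round 2: --01 -0-1 -00- 1--0✓ 1--1✓ 1-0-✓ 1-1-✓ 10--✓ 11--✓
Round 3: 1---
PIs = {--01, -0-1, -00-, 1---}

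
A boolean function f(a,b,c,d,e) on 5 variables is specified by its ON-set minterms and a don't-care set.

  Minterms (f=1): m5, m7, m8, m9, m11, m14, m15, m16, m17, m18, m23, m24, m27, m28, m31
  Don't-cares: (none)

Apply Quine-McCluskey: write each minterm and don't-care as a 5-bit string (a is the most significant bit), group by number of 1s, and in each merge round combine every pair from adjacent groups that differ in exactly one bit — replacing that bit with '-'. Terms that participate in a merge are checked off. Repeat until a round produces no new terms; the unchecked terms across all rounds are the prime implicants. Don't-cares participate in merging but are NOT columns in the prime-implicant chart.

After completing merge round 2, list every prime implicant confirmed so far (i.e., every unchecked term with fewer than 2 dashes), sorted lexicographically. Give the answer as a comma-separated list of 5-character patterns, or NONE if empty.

-1000, 001-1, 010-1, 0100-, 0111-, 1-000, 100-0, 1000-, 11-00

[col 0] 00101*, 00111*, 01000*, 01001*, 01011*, 01110*, 01111*, 10000*, 10001*, 10010*, 10111*, 11000*, 11011*, 11100*, 11111*
[col 1] -0111*, -1000, -1011*, -1111*, 0-111*, 001-1, 01-11*, 010-1, 0100-, 0111-, 1-000, 1-111*, 100-0, 1000-, 11-00, 11-11*
[col 2] --111, -1-11
Prime implicants: --111, -1-11, -1000, 001-1, 010-1, 0100-, 0111-, 1-000, 100-0, 1000-, 11-00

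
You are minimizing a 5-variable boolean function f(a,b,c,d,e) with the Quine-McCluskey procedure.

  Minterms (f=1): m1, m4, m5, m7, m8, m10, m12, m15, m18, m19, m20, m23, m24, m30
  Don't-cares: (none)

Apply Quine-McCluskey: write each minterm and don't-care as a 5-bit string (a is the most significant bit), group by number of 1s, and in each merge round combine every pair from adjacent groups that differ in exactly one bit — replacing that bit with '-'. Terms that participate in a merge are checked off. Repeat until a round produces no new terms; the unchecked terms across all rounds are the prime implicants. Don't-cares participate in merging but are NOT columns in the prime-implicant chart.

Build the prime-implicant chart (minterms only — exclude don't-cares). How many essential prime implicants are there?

7

[col 0] 00001*, 00100*, 00101*, 00111*, 01000*, 01010*, 01100*, 01111*, 10010*, 10011*, 10100*, 10111*, 11000*, 11110
[col 1] -0100, -0111, -1000, 0-100, 0-111, 00-01, 001-1, 0010-, 01-00, 010-0, 10-11, 1001-
Prime implicants: -0100, -0111, -1000, 0-100, 0-111, 00-01, 001-1, 0010-, 01-00, 010-0, 10-11, 1001-, 11110
PI chart (minterm → PIs covering it):
  1 | 00-01  (sole → essential)
  4 | -0100,0-100,0010-
  5 | 00-01,001-1,0010-
  7 | -0111,0-111,001-1
  8 | -1000,01-00,010-0
  10 | 010-0  (sole → essential)
  12 | 0-100,01-00
  15 | 0-111  (sole → essential)
  18 | 1001-  (sole → essential)
  19 | 10-11,1001-
  20 | -0100  (sole → essential)
  23 | -0111,10-11
  24 | -1000  (sole → essential)
  30 | 11110  (sole → essential)
Essential prime implicants: -0100, -1000, 0-111, 00-01, 010-0, 1001-, 11110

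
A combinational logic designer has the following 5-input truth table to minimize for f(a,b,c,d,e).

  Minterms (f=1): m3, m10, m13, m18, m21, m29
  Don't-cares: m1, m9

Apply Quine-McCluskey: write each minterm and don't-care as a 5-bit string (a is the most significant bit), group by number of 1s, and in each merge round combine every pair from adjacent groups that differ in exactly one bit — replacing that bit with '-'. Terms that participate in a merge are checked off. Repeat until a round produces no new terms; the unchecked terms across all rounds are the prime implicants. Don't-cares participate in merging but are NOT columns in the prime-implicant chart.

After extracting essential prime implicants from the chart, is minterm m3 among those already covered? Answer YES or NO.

YES

[col 0] 00001*, 00011*, 01001*, 01010, 01101*, 10010, 10101*, 11101*
[col 1] -1101, 0-001, 000-1, 01-01, 1-101
Prime implicants: -1101, 0-001, 000-1, 01-01, 01010, 1-101, 10010
PI chart (minterm → PIs covering it):
  3 | 000-1  (sole → essential)
  10 | 01010  (sole → essential)
  13 | -1101,01-01
  18 | 10010  (sole → essential)
  21 | 1-101  (sole → essential)
  29 | -1101,1-101
Essential prime implicants: 000-1, 01010, 1-101, 10010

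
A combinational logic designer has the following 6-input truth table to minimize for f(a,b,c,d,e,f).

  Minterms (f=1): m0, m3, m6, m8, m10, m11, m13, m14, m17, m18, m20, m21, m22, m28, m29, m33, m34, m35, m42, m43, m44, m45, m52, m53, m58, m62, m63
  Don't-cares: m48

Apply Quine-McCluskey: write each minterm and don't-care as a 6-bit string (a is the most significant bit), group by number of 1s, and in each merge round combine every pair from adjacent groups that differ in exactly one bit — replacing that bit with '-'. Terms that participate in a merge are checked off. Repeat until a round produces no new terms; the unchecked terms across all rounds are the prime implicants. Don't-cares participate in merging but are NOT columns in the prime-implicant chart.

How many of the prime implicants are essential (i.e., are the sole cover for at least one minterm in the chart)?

10

Round 0: 000000✓ 000011✓ 000110✓ 001000✓ 001010✓ 001011✓ 001101✓ 001110✓ 010001✓ 010010✓ 010100✓ 010101✓ 010110✓ 011100✓ 011101✓ 100001✓ 100010✓ 100011✓ 101010✓ 101011✓ 101100✓ 101101✓ 110000✓ 110100✓ 110101✓ 111010✓ 111110✓ 111111✓
Round 1: -00011✓ -01010✓ -01011✓ -01101 -10100✓ -10101✓ 0-0110 0-1101 00-000 00-011✓ 00-110 001-10 0010-0 00101-✓ 01-100✓ 01-101✓ 010-01 010-10 0101-0 01010-✓ 01110-✓ 1-1010 10-010✓ 10-011✓ 1000-1 10001-✓ 10101-✓ 10110- 110-00 11010-✓ 111-10 11111-
Round 2: -0-011 -0101- -1010- 01-10- 10-01-
PIs = {-0-011, -0101-, -01101, -1010-, 0-0110, 0-1101, 00-000, 00-110, 001-10, 0010-0, 01-10-, 010-01, 010-10, 0101-0, 1-1010, 10-01-, 1000-1, 10110-, 110-00, 111-10, 11111-}
Coverage chart:
  m0: 00-000 ←essential
  m3: -0-011 ←essential
  m6: 0-0110,00-110
  m8: 00-000,0010-0
  m10: -0101-,001-10,0010-0
  m11: -0-011,-0101-
  m13: -01101,0-1101
  m14: 00-110,001-10
  m17: 010-01 ←essential
  m18: 010-10 ←essential
  m20: -1010-,01-10-,0101-0
  m21: -1010-,01-10-,010-01
  m22: 0-0110,010-10,0101-0
  m28: 01-10- ←essential
  m29: 0-1101,01-10-
  m33: 1000-1 ←essential
  m34: 10-01- ←essential
  m35: -0-011,10-01-,1000-1
  m42: -0101-,1-1010,10-01-
  m43: -0-011,-0101-,10-01-
  m44: 10110- ←essential
  m45: -01101,10110-
  m52: -1010-,110-00
  m53: -1010- ←essential
  m58: 1-1010,111-10
  m62: 111-10,11111-
  m63: 11111- ←essential
Essential: -0-011, -1010-, 00-000, 01-10-, 010-01, 010-10, 10-01-, 1000-1, 10110-, 11111-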